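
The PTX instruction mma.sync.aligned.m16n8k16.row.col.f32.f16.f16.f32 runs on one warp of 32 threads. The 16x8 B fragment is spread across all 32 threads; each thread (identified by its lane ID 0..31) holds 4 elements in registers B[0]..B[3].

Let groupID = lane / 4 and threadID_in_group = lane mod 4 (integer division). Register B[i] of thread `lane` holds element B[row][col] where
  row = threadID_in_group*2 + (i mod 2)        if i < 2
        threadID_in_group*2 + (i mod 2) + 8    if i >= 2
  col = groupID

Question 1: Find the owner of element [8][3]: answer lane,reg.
c=3→G=3  r=8→rhi=1,T=0,p=0
L=3*4+0=12  i=1*2+0=2

12,2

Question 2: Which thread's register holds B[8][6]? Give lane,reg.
24,2

c=6⇒gr=6  r=8⇒Rb=1,th=0,odd=0
L=6*4+0=24  i=1*2+0=2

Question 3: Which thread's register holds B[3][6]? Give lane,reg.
c: 6->gid=6  r: 3->r8=0,tid=1,i&1=1
L=6*4+1=25  i=0*2+1=1

25,1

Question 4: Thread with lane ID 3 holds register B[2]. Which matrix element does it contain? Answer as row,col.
3: gid=0,tid=3
[2] (3*2+0+8,0) = (14,0)

14,0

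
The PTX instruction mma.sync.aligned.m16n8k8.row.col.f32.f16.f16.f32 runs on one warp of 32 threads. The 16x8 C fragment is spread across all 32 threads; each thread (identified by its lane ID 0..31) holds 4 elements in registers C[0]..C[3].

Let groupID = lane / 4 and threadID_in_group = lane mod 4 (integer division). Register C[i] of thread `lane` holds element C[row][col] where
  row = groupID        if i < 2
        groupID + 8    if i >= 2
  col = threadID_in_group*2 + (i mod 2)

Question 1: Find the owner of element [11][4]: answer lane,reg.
r=11→G=3,rhi=1  c=4→T=2,p=0
L=3*4+2=14  i=1*2+0=2

14,2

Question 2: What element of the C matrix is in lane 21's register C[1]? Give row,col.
5,3

lane 21->21/4=5, 21 mod 4=1
i=1  r:5+0->5  c:2·1+1->3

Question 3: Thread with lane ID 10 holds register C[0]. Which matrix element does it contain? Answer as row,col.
2,4

10: G=2,T=2
[0] (2+0,2*2+0) = (2,4)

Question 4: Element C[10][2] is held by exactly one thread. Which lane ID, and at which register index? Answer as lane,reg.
9,2

r=10→G=2,rhi=1  c=2→T=1,p=0
L=2*4+1=9  i=1*2+0=2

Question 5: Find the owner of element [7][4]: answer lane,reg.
r:7=>grp=7,rB=0  c:4=>tig=2,lo=0
L=7*4+2=30  i=0*2+0=0

30,0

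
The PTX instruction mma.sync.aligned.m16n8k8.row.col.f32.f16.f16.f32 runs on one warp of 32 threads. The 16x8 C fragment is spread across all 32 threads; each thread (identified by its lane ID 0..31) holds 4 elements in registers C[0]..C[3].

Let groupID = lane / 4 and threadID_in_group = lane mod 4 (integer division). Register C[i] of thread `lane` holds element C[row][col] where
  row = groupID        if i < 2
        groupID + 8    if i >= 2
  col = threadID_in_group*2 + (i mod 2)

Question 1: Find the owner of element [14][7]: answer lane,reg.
27,3

r:14=>grp=6,rB=1  c:7=>tig=3,lo=1
L=6*4+3=27  i=1*2+1=3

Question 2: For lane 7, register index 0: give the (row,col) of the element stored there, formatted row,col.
7: G=1,T=3
[0] (1+0,3*2+0) = (1,6)

1,6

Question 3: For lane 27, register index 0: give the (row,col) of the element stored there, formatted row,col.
L=27→G=27>>2=6, T=27&3=3
[0]→row 6+0=6  col 3·2+0=6

6,6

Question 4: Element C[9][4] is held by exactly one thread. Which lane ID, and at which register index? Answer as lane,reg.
6,2

r=9⇒gr=1,Rb=1  c=4⇒th=2,odd=0
L=1*4+2=6  i=1*2+0=2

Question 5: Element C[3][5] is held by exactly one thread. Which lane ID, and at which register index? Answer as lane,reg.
14,1

r: 3->gid=3,r8=0  c: 5->tid=2,i&1=1
L=3*4+2=14  i=0*2+1=1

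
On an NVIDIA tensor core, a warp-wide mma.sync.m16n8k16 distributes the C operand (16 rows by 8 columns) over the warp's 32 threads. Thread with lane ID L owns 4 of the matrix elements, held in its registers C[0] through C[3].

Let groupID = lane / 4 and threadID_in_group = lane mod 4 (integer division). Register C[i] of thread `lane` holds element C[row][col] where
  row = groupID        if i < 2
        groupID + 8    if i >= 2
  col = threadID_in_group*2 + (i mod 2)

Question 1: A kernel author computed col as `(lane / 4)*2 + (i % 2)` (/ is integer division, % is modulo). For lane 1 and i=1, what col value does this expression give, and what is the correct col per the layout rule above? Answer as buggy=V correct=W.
`(lane / 4)*2 + (i % 2)`[1,1]->1
1: gid=0,tid=1
[1] (0+0,1*2+1) = (0,3)
col: 1 vs 3

buggy=1 correct=3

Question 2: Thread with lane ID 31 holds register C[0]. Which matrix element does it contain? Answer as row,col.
7,6

L=31->gid=31>>2=7, tid=31&3=3
[0]->row 7+0=7  col 3·2+0=6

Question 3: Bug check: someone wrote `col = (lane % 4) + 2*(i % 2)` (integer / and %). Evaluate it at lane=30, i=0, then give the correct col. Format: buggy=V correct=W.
`(lane % 4) + 2*(i % 2)`[30,0]=>2
30: grp=7,tig=2
[0] (7+0,2*2+0) = (7,4)
col: 2 vs 4

buggy=2 correct=4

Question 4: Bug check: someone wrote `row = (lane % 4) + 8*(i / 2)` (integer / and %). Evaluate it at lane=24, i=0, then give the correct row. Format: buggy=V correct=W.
`(lane % 4) + 8*(i / 2)`[24,0]→0
24: G=6,T=0
[0] (6+0,0*2+0) = (6,0)
row: 0 vs 6

buggy=0 correct=6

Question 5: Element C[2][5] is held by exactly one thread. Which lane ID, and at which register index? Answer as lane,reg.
10,1

r=2⇒gr=2,Rb=0  c=5⇒th=2,odd=1
L=2*4+2=10  i=0*2+1=1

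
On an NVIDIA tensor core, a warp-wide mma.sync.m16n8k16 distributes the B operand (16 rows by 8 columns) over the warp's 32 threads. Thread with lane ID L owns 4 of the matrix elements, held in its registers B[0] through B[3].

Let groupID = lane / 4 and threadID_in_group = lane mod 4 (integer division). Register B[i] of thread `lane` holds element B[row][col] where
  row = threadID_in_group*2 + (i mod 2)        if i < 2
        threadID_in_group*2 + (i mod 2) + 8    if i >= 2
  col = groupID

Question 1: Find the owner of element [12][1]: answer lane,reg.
c=1→G=1  r=12→rhi=1,T=2,p=0
L=1*4+2=6  i=1*2+0=2

6,2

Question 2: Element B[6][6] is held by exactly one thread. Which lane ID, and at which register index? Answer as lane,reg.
c=6→G=6  r=6→rhi=0,T=3,p=0
L=6*4+3=27  i=0*2+0=0

27,0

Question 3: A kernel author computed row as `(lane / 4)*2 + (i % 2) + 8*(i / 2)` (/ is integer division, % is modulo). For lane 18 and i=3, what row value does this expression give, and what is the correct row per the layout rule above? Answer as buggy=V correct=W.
`(lane / 4)*2 + (i % 2) + 8*(i / 2)`[18,3]->17
lane 18: g=4 (18/4), t=2 (18%4)
i=3: r=2*2+1+8=13, c=g=4
row: 17 vs 13

buggy=17 correct=13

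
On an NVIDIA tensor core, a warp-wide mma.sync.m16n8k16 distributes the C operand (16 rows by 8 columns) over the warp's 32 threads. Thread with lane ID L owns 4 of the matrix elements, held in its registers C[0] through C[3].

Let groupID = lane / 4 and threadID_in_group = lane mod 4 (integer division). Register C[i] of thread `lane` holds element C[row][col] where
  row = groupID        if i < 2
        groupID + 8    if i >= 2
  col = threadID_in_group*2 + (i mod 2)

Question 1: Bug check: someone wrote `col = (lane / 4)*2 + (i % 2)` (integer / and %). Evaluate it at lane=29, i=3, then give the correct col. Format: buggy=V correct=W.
buggy=15 correct=3

`(lane / 4)*2 + (i % 2)`[29,3]=>15
lane 29: grp=7 (29/4), tig=1 (29%4)
i=3: r=7+8=15, c=1*2+1=3
col: 15 vs 3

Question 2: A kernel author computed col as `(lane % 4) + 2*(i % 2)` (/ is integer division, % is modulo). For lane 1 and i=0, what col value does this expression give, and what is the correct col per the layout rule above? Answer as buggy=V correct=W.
buggy=1 correct=2

`(lane % 4) + 2*(i % 2)`[1,0]->1
lane 1->1/4=0, 1 mod 4=1
i=0  r:0+0->0  c:2·1+0->2
col: 1 vs 2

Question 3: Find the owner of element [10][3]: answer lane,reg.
9,3

r: 10->gid=2,r8=1  c: 3->tid=1,i&1=1
L=2*4+1=9  i=1*2+1=3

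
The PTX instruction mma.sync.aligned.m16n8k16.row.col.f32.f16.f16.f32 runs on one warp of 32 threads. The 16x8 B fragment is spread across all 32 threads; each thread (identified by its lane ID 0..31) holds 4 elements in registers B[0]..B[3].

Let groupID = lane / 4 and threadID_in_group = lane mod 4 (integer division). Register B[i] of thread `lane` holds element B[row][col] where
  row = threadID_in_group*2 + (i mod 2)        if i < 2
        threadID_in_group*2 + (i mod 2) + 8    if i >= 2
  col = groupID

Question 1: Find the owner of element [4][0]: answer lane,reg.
c=0→G=0  r=4→rhi=0,T=2,p=0
L=0*4+2=2  i=0*2+0=0

2,0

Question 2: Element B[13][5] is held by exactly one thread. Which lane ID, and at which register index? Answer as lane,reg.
c=5⇒gr=5  r=13⇒Rb=1,th=2,odd=1
L=5*4+2=22  i=1*2+1=3

22,3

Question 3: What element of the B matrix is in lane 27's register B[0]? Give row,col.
6,6

lane 27: gr=6 (27/4), th=3 (27%4)
i=0: r=3*2+0+0=6, c=gr=6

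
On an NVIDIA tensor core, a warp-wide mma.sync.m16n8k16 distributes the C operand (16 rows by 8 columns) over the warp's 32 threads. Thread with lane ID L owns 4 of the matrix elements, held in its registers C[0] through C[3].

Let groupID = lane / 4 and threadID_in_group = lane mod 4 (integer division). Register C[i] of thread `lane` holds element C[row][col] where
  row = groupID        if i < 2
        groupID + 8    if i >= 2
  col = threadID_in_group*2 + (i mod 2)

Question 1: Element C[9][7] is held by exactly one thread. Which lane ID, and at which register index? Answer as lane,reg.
r:9=>grp=1,rB=1  c:7=>tig=3,lo=1
L=1*4+3=7  i=1*2+1=3

7,3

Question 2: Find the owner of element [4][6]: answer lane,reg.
19,0

r:4=>grp=4,rB=0  c:6=>tig=3,lo=0
L=4*4+3=19  i=0*2+0=0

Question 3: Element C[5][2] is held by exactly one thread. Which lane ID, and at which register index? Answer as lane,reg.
r=5→G=5,rhi=0  c=2→T=1,p=0
L=5*4+1=21  i=0*2+0=0

21,0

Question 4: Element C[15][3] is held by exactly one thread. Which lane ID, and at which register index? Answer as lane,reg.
29,3

r: 15->gid=7,r8=1  c: 3->tid=1,i&1=1
L=7*4+1=29  i=1*2+1=3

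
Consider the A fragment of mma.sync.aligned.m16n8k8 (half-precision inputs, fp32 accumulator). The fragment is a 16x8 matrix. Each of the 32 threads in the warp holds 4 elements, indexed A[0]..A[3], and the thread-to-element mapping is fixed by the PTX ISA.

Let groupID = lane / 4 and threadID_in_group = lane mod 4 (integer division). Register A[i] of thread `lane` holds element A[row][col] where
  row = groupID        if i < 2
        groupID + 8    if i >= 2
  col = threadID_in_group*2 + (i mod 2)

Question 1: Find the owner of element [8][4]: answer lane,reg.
r:8=>grp=0,rB=1  c:4=>tig=2,lo=0
L=0*4+2=2  i=1*2+0=2

2,2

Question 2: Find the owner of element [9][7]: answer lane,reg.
7,3

r=9→G=1,rhi=1  c=7→T=3,p=1
L=1*4+3=7  i=1*2+1=3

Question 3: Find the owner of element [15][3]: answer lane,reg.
29,3

r: 15->gid=7,r8=1  c: 3->tid=1,i&1=1
L=7*4+1=29  i=1*2+1=3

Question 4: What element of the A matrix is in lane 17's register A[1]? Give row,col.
4,3

17: grp=4,tig=1
[1] (4+0,1*2+1) = (4,3)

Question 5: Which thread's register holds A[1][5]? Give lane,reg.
r: 1->gid=1,r8=0  c: 5->tid=2,i&1=1
L=1*4+2=6  i=0*2+1=1

6,1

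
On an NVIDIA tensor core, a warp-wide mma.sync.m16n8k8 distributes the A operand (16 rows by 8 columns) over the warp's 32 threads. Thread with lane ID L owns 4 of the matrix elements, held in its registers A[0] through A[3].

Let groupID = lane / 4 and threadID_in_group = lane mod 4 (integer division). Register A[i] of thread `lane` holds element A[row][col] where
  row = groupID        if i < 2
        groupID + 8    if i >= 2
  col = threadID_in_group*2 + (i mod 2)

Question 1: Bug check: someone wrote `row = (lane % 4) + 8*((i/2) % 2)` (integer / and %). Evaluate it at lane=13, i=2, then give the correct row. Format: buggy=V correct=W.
buggy=9 correct=11

`(lane % 4) + 8*((i/2) % 2)`[13,2]=>9
L=13=>grp=13>>2=3, tig=13&3=1
[2]=>row 3+8=11  col 1·2+0=2
row: 9 vs 11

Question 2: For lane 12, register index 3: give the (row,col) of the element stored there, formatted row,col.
lane 12: g=3 (12/4), t=0 (12%4)
i=3: r=3+8=11, c=0*2+1=1

11,1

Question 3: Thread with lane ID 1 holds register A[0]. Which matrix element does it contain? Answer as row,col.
L=1→G=1>>2=0, T=1&3=1
[0]→row 0+0=0  col 1·2+0=2

0,2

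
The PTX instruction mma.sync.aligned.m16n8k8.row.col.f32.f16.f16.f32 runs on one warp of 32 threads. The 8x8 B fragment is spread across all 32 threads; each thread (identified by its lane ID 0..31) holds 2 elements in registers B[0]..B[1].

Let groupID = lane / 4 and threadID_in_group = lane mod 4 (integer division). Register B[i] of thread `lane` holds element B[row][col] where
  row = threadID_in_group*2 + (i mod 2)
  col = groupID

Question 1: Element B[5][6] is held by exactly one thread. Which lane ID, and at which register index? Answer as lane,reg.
c=6⇒gr=6  r=5⇒th=2,odd=1
L=6*4+2=26  i=1=1

26,1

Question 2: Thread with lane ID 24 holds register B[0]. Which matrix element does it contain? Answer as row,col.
0,6

lane 24: grp=6 (24/4), tig=0 (24%4)
i=0: r=0*2+0=0, c=grp=6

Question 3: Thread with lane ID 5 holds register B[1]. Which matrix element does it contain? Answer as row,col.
lane 5->5/4=1, 5 mod 4=1
i=1  r:2·1+1->3  c:1

3,1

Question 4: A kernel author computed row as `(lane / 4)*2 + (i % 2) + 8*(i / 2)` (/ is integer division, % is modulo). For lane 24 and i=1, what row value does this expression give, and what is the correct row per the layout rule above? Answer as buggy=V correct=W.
buggy=13 correct=1

`(lane / 4)*2 + (i % 2) + 8*(i / 2)`[24,1]⇒13
24: gr=6,th=0
[1] (0*2+1,6) = (1,6)
row: 13 vs 1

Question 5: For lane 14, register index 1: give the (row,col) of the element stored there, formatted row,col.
14: gr=3,th=2
[1] (2*2+1,3) = (5,3)

5,3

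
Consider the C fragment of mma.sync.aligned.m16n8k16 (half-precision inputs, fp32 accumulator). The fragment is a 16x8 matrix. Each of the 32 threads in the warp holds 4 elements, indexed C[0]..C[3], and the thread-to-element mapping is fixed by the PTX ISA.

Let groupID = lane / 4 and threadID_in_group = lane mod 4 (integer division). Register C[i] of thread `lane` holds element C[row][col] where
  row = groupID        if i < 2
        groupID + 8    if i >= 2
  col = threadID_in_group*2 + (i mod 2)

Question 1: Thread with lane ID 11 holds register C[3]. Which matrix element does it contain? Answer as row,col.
10,7

11: G=2,T=3
[3] (2+8,3*2+1) = (10,7)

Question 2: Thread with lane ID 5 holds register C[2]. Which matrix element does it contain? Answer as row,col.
9,2

lane 5: grp=1 (5/4), tig=1 (5%4)
i=2: r=1+8=9, c=1*2+0=2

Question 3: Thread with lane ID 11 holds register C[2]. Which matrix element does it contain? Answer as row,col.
lane 11→11/4=2, 11 mod 4=3
i=2  r:2+8→10  c:2·3+0→6

10,6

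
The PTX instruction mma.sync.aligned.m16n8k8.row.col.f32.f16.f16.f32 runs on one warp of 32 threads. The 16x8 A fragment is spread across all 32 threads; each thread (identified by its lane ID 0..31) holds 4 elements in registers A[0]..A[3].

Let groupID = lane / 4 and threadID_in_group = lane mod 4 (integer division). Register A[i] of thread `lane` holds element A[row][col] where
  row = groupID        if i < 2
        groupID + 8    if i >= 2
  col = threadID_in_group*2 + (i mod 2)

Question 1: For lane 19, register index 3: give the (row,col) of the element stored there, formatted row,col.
12,7

lane 19⇒19/4=4, 19 mod 4=3
i=3  r:4+8⇒12  c:2·3+1⇒7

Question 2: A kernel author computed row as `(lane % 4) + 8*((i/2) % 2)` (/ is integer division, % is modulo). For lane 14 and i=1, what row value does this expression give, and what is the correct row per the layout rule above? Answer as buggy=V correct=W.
`(lane % 4) + 8*((i/2) % 2)`[14,1]→2
L=14→G=14>>2=3, T=14&3=2
[1]→row 3+0=3  col 2·2+1=5
row: 2 vs 3

buggy=2 correct=3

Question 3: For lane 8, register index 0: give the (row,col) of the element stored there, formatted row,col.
8: G=2,T=0
[0] (2+0,0*2+0) = (2,0)

2,0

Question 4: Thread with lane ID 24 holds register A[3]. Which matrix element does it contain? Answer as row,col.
lane 24->24/4=6, 24 mod 4=0
i=3  r:6+8->14  c:2·0+1->1

14,1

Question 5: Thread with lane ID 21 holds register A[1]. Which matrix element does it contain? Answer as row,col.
L=21->g=21>>2=5, t=21&3=1
[1]->row 5+0=5  col 1·2+1=3

5,3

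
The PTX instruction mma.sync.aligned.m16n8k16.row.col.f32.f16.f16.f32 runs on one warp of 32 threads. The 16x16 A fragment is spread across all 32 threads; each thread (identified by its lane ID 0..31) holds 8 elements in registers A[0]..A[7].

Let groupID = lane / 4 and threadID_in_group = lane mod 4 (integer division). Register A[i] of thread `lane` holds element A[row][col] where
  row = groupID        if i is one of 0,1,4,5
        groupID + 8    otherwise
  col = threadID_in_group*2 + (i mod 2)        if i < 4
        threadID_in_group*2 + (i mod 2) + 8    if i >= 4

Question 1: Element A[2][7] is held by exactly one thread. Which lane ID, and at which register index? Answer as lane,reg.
11,1

r=2→G=2,rhi=0  c=7→chi=0,T=3,p=1
L=2*4+3=11  i=0*4+0*2+1=1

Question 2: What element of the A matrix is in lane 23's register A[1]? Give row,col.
5,7

L=23→G=23>>2=5, T=23&3=3
[1]→row 5+0=5  col 3·2+1+0=7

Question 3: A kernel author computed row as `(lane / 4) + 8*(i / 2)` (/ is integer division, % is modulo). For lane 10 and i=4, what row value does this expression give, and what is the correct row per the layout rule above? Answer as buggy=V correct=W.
`(lane / 4) + 8*(i / 2)`[10,4]->18
lane 10->10/4=2, 10 mod 4=2
i=4  r:2+0->2  c:2·2+0+8->12
row: 18 vs 2

buggy=18 correct=2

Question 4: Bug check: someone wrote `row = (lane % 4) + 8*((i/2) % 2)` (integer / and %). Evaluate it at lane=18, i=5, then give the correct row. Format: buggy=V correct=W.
`(lane % 4) + 8*((i/2) % 2)`[18,5]->2
lane 18: gid=4 (18/4), tid=2 (18%4)
i=5: r=4+0=4, c=2*2+1+8=13
row: 2 vs 4

buggy=2 correct=4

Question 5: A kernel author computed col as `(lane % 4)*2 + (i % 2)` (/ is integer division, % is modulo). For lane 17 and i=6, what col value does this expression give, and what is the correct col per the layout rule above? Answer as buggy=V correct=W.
buggy=2 correct=10

`(lane % 4)*2 + (i % 2)`[17,6]=>2
L=17=>grp=17>>2=4, tig=17&3=1
[6]=>row 4+8=12  col 1·2+0+8=10
col: 2 vs 10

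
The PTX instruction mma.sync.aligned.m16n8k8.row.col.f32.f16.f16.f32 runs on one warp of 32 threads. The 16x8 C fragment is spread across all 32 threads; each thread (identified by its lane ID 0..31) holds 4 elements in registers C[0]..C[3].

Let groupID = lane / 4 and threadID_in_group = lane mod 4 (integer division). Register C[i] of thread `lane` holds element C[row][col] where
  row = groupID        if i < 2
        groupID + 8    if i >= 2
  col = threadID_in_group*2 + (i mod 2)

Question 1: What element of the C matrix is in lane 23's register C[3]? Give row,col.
13,7

L=23=>grp=23>>2=5, tig=23&3=3
[3]=>row 5+8=13  col 3·2+1=7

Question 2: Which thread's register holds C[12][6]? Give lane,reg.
r:12=>grp=4,rB=1  c:6=>tig=3,lo=0
L=4*4+3=19  i=1*2+0=2

19,2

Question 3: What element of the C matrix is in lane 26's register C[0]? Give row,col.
6,4

L=26⇒gr=26>>2=6, th=26&3=2
[0]⇒row 6+0=6  col 2·2+0=4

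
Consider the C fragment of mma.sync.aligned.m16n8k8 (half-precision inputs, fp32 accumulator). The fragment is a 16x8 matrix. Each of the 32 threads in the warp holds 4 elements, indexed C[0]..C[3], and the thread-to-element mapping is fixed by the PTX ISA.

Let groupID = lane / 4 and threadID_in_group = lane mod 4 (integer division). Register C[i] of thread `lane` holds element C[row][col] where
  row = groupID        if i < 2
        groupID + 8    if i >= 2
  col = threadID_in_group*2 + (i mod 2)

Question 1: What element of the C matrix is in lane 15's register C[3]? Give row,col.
11,7

lane 15: g=3 (15/4), t=3 (15%4)
i=3: r=3+8=11, c=3*2+1=7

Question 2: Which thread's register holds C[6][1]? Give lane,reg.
r=6->g=6,rb=0  c=1->t=0,b0=1
L=6*4+0=24  i=0*2+1=1

24,1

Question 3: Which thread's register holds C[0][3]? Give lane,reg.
r=0⇒gr=0,Rb=0  c=3⇒th=1,odd=1
L=0*4+1=1  i=0*2+1=1

1,1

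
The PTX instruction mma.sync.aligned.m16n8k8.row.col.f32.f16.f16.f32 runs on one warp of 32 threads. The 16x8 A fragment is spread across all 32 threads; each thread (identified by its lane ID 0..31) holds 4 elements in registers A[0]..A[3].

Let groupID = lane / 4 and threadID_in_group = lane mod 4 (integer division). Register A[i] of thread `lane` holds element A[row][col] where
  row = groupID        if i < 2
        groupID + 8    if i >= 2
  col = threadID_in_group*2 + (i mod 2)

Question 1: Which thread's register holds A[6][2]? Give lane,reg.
25,0

r:6=>grp=6,rB=0  c:2=>tig=1,lo=0
L=6*4+1=25  i=0*2+0=0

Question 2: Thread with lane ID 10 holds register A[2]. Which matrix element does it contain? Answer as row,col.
10: g=2,t=2
[2] (2+8,2*2+0) = (10,4)

10,4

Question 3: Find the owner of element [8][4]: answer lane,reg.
r=8->g=0,rb=1  c=4->t=2,b0=0
L=0*4+2=2  i=1*2+0=2

2,2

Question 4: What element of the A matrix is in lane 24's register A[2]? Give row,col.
14,0

lane 24: g=6 (24/4), t=0 (24%4)
i=2: r=6+8=14, c=0*2+0=0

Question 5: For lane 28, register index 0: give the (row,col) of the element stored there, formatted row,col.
lane 28⇒28/4=7, 28 mod 4=0
i=0  r:7+0⇒7  c:2·0+0⇒0

7,0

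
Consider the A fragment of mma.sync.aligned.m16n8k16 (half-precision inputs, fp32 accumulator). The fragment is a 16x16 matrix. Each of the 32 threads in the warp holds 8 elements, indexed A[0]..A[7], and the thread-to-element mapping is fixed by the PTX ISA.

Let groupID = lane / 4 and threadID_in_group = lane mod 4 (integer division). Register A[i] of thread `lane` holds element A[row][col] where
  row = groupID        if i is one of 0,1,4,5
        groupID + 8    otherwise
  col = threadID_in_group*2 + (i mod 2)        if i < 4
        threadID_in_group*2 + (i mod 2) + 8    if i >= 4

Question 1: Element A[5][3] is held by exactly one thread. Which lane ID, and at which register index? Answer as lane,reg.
r:5=>grp=5,rB=0  c:3=>cB=0,tig=1,lo=1
L=5*4+1=21  i=0*4+0*2+1=1

21,1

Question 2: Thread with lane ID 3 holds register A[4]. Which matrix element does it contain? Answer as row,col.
0,14

3: G=0,T=3
[4] (0+0,3*2+0+8) = (0,14)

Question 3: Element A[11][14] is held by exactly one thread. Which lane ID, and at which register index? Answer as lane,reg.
15,6

r: 11->gid=3,r8=1  c: 14->c8=1,tid=3,i&1=0
L=3*4+3=15  i=1*4+1*2+0=6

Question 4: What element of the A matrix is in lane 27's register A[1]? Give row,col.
lane 27->27/4=6, 27 mod 4=3
i=1  r:6+0->6  c:2·3+1+0->7

6,7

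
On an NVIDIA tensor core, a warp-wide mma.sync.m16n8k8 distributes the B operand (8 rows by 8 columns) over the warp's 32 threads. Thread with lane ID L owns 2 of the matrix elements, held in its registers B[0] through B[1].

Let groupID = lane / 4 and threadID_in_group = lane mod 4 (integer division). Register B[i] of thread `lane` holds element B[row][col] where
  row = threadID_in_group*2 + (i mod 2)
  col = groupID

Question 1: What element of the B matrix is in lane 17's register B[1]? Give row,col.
3,4

lane 17: g=4 (17/4), t=1 (17%4)
i=1: r=1*2+1=3, c=g=4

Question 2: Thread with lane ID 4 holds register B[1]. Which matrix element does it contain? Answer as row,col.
1,1

lane 4: g=1 (4/4), t=0 (4%4)
i=1: r=0*2+1=1, c=g=1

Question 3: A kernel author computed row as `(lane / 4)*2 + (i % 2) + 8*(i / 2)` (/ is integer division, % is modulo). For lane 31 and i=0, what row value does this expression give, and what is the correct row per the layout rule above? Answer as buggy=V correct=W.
buggy=14 correct=6

`(lane / 4)*2 + (i % 2) + 8*(i / 2)`[31,0]->14
31: g=7,t=3
[0] (3*2+0,7) = (6,7)
row: 14 vs 6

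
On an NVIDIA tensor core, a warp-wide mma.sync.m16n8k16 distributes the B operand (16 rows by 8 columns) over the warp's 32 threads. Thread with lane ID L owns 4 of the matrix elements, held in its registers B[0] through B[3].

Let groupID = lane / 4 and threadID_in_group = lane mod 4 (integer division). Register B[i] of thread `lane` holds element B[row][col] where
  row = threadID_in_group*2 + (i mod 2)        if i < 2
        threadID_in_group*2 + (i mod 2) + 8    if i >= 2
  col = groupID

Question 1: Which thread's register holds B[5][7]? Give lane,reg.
c:7=>grp=7  r:5=>rB=0,tig=2,lo=1
L=7*4+2=30  i=0*2+1=1

30,1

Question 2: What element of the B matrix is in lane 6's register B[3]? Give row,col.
L=6⇒gr=6>>2=1, th=6&3=2
[3]⇒row 2·2+1+8=13  col gr=1

13,1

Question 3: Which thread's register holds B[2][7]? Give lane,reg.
c: 7->gid=7  r: 2->r8=0,tid=1,i&1=0
L=7*4+1=29  i=0*2+0=0

29,0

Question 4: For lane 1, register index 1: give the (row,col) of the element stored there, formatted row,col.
3,0

lane 1=>1/4=0, 1 mod 4=1
i=1  r:2·1+1+0=>3  c:0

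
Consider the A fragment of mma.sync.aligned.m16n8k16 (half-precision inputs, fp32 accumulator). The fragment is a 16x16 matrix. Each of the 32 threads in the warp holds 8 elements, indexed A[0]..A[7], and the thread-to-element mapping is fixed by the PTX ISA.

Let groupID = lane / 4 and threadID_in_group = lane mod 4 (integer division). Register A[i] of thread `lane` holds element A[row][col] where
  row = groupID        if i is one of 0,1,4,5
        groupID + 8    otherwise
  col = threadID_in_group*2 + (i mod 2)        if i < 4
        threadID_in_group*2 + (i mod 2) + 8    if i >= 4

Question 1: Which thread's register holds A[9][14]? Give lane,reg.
r=9⇒gr=1,Rb=1  c=14⇒Cb=1,th=3,odd=0
L=1*4+3=7  i=1*4+1*2+0=6

7,6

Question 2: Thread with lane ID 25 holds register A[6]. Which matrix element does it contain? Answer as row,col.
14,10

lane 25: grp=6 (25/4), tig=1 (25%4)
i=6: r=6+8=14, c=1*2+0+8=10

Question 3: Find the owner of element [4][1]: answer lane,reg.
16,1

r:4=>grp=4,rB=0  c:1=>cB=0,tig=0,lo=1
L=4*4+0=16  i=0*4+0*2+1=1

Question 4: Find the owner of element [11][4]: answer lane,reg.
r=11⇒gr=3,Rb=1  c=4⇒Cb=0,th=2,odd=0
L=3*4+2=14  i=0*4+1*2+0=2

14,2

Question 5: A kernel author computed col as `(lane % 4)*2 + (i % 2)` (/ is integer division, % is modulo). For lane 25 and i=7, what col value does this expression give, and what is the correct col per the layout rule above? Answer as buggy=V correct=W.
buggy=3 correct=11

`(lane % 4)*2 + (i % 2)`[25,7]⇒3
lane 25⇒25/4=6, 25 mod 4=1
i=7  r:6+8⇒14  c:2·1+1+8⇒11
col: 3 vs 11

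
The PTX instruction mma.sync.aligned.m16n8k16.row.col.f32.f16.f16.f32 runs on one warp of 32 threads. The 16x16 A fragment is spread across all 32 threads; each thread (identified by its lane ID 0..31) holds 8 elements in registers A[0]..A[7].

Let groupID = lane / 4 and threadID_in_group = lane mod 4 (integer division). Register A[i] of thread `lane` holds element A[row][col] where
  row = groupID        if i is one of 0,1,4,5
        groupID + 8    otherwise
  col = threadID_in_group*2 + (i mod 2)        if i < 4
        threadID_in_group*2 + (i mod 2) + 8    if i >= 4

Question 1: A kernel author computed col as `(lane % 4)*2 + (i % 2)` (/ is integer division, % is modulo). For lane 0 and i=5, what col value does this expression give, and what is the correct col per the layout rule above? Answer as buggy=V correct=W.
`(lane % 4)*2 + (i % 2)`[0,5]⇒1
0: gr=0,th=0
[5] (0+0,0*2+1+8) = (0,9)
col: 1 vs 9

buggy=1 correct=9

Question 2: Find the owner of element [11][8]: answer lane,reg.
r:11=>grp=3,rB=1  c:8=>cB=1,tig=0,lo=0
L=3*4+0=12  i=1*4+1*2+0=6

12,6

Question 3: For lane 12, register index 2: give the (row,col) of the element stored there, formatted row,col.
L=12→G=12>>2=3, T=12&3=0
[2]→row 3+8=11  col 0·2+0+0=0

11,0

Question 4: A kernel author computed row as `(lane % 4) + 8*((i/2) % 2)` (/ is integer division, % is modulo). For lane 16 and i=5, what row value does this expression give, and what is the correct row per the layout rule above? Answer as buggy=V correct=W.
`(lane % 4) + 8*((i/2) % 2)`[16,5]→0
16: G=4,T=0
[5] (4+0,0*2+1+8) = (4,9)
row: 0 vs 4

buggy=0 correct=4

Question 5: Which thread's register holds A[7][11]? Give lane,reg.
29,5

r=7⇒gr=7,Rb=0  c=11⇒Cb=1,th=1,odd=1
L=7*4+1=29  i=1*4+0*2+1=5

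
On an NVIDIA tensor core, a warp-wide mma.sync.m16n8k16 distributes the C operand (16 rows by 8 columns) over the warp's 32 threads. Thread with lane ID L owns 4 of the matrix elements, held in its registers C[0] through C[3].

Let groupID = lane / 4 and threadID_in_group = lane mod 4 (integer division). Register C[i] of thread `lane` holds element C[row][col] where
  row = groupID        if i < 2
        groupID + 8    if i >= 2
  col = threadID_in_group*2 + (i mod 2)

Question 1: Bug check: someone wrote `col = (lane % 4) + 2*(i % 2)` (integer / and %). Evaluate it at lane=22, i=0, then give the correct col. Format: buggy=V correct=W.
`(lane % 4) + 2*(i % 2)`[22,0]→2
L=22→G=22>>2=5, T=22&3=2
[0]→row 5+0=5  col 2·2+0=4
col: 2 vs 4

buggy=2 correct=4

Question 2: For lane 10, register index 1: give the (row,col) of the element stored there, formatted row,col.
lane 10->10/4=2, 10 mod 4=2
i=1  r:2+0->2  c:2·2+1->5

2,5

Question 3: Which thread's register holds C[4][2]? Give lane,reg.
17,0

r=4⇒gr=4,Rb=0  c=2⇒th=1,odd=0
L=4*4+1=17  i=0*2+0=0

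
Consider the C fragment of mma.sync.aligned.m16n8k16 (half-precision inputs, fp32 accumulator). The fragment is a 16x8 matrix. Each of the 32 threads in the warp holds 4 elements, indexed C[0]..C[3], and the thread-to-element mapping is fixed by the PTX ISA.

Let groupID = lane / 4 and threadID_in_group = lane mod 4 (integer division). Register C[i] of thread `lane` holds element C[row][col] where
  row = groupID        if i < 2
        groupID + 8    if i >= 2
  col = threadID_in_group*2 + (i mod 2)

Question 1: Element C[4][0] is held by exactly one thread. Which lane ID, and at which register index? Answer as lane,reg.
r=4⇒gr=4,Rb=0  c=0⇒th=0,odd=0
L=4*4+0=16  i=0*2+0=0

16,0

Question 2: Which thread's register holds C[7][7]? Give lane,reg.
31,1

r=7→G=7,rhi=0  c=7→T=3,p=1
L=7*4+3=31  i=0*2+1=1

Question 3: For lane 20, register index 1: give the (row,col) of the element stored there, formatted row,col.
L=20=>grp=20>>2=5, tig=20&3=0
[1]=>row 5+0=5  col 0·2+1=1

5,1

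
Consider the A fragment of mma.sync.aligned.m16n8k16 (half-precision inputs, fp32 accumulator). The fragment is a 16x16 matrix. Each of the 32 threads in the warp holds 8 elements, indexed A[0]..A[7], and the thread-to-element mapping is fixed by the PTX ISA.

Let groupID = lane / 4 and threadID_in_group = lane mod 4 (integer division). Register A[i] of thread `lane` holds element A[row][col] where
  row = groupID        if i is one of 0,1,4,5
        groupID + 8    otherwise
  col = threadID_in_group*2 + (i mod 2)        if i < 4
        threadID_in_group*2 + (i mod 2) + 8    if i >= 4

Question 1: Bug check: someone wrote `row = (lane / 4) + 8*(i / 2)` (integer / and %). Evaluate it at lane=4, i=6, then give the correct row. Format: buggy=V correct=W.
`(lane / 4) + 8*(i / 2)`[4,6]->25
L=4->gid=4>>2=1, tid=4&3=0
[6]->row 1+8=9  col 0·2+0+8=8
row: 25 vs 9

buggy=25 correct=9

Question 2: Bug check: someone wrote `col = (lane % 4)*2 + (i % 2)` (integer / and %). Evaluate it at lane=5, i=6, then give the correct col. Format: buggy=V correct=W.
`(lane % 4)*2 + (i % 2)`[5,6]->2
5: gid=1,tid=1
[6] (1+8,1*2+0+8) = (9,10)
col: 2 vs 10

buggy=2 correct=10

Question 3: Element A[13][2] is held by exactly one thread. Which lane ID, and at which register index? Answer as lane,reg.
21,2

r=13⇒gr=5,Rb=1  c=2⇒Cb=0,th=1,odd=0
L=5*4+1=21  i=0*4+1*2+0=2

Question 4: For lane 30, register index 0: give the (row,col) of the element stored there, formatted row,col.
7,4

lane 30: gr=7 (30/4), th=2 (30%4)
i=0: r=7+0=7, c=2*2+0+0=4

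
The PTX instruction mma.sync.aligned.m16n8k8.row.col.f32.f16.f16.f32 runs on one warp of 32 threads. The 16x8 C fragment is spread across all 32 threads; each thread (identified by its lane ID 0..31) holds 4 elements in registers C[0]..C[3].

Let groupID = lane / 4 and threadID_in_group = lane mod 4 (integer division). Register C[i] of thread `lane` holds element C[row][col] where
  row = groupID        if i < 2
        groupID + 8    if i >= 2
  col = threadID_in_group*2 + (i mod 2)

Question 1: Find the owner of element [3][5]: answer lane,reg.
r=3->g=3,rb=0  c=5->t=2,b0=1
L=3*4+2=14  i=0*2+1=1

14,1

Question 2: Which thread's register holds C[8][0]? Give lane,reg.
0,2

r: 8->gid=0,r8=1  c: 0->tid=0,i&1=0
L=0*4+0=0  i=1*2+0=2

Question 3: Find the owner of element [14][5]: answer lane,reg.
26,3

r=14⇒gr=6,Rb=1  c=5⇒th=2,odd=1
L=6*4+2=26  i=1*2+1=3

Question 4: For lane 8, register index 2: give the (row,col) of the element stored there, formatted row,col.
10,0

lane 8⇒8/4=2, 8 mod 4=0
i=2  r:2+8⇒10  c:2·0+0⇒0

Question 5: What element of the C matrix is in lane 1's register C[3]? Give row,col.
1: grp=0,tig=1
[3] (0+8,1*2+1) = (8,3)

8,3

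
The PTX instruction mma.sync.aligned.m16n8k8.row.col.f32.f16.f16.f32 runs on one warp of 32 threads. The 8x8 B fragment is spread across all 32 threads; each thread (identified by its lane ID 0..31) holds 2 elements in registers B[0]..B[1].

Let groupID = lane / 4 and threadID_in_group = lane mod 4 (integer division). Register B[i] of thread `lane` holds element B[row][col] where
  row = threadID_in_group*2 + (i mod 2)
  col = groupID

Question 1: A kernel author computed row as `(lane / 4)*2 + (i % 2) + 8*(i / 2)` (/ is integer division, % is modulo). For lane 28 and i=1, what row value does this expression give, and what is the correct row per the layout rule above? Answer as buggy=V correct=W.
buggy=15 correct=1

`(lane / 4)*2 + (i % 2) + 8*(i / 2)`[28,1]->15
lane 28->28/4=7, 28 mod 4=0
i=1  r:2·0+1->1  c:7
row: 15 vs 1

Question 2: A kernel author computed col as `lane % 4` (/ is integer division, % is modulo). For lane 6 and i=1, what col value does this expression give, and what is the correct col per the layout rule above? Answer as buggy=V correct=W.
buggy=2 correct=1

`lane % 4`[6,1]->2
lane 6->6/4=1, 6 mod 4=2
i=1  r:2·2+1->5  c:1
col: 2 vs 1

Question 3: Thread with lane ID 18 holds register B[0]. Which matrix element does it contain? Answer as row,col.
4,4

L=18->gid=18>>2=4, tid=18&3=2
[0]->row 2·2+0=4  col gid=4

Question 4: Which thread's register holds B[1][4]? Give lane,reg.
16,1

c: 4->gid=4  r: 1->tid=0,i&1=1
L=4*4+0=16  i=1=1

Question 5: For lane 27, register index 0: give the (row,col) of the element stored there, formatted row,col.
lane 27: grp=6 (27/4), tig=3 (27%4)
i=0: r=3*2+0=6, c=grp=6

6,6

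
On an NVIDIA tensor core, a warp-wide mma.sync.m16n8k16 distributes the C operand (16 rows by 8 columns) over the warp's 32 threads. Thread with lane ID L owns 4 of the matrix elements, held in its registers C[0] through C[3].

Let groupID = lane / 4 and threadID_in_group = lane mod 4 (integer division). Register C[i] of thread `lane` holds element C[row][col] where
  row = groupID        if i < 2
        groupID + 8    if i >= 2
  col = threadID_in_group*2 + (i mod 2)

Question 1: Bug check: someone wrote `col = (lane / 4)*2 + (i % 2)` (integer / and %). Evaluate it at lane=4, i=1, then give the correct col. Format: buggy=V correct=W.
`(lane / 4)*2 + (i % 2)`[4,1]->3
L=4->g=4>>2=1, t=4&3=0
[1]->row 1+0=1  col 0·2+1=1
col: 3 vs 1

buggy=3 correct=1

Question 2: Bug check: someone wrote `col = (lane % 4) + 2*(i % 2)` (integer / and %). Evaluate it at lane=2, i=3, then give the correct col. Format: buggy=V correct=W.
buggy=4 correct=5

`(lane % 4) + 2*(i % 2)`[2,3]→4
lane 2→2/4=0, 2 mod 4=2
i=3  r:0+8→8  c:2·2+1→5
col: 4 vs 5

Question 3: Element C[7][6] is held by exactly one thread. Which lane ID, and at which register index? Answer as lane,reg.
31,0

r=7⇒gr=7,Rb=0  c=6⇒th=3,odd=0
L=7*4+3=31  i=0*2+0=0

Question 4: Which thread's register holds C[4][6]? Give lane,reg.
19,0

r=4→G=4,rhi=0  c=6→T=3,p=0
L=4*4+3=19  i=0*2+0=0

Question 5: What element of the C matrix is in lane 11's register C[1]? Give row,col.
11: G=2,T=3
[1] (2+0,3*2+1) = (2,7)

2,7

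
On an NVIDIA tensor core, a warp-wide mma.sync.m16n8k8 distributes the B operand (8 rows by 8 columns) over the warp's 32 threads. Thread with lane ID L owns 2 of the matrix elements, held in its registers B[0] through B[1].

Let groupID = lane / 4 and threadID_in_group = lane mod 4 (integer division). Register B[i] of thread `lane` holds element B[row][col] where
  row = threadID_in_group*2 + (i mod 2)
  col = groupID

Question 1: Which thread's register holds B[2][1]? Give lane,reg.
5,0

c=1->g=1  r=2->t=1,b0=0
L=1*4+1=5  i=0=0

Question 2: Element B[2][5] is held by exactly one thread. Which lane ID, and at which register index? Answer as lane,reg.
21,0

c=5->g=5  r=2->t=1,b0=0
L=5*4+1=21  i=0=0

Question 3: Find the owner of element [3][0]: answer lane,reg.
c=0→G=0  r=3→T=1,p=1
L=0*4+1=1  i=1=1

1,1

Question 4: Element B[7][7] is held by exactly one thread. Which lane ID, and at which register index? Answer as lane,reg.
31,1

c: 7->gid=7  r: 7->tid=3,i&1=1
L=7*4+3=31  i=1=1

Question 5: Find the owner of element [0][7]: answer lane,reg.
c:7=>grp=7  r:0=>tig=0,lo=0
L=7*4+0=28  i=0=0

28,0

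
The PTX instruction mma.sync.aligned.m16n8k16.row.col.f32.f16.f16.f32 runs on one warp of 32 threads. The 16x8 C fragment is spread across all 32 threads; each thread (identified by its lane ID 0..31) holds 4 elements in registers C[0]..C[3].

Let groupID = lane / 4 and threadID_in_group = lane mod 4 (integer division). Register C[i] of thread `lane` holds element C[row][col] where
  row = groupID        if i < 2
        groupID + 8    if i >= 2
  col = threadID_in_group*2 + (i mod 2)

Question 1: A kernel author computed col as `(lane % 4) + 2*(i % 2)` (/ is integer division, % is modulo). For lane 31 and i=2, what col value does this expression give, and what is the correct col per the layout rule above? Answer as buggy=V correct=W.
buggy=3 correct=6

`(lane % 4) + 2*(i % 2)`[31,2]->3
lane 31->31/4=7, 31 mod 4=3
i=2  r:7+8->15  c:2·3+0->6
col: 3 vs 6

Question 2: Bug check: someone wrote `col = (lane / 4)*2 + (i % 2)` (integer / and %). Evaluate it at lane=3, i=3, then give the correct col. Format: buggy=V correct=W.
buggy=1 correct=7

`(lane / 4)*2 + (i % 2)`[3,3]->1
L=3->g=3>>2=0, t=3&3=3
[3]->row 0+8=8  col 3·2+1=7
col: 1 vs 7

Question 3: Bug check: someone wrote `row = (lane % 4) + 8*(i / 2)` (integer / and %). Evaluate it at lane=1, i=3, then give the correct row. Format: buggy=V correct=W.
buggy=9 correct=8

`(lane % 4) + 8*(i / 2)`[1,3]→9
L=1→G=1>>2=0, T=1&3=1
[3]→row 0+8=8  col 1·2+1=3
row: 9 vs 8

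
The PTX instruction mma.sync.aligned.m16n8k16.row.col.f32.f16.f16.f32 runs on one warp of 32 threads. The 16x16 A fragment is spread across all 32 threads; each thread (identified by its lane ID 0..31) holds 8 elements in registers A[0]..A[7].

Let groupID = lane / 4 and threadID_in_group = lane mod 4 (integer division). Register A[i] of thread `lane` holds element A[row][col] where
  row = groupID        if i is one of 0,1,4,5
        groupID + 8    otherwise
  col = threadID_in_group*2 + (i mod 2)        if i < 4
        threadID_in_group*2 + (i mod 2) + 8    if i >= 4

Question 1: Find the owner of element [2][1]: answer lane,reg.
8,1

r=2→G=2,rhi=0  c=1→chi=0,T=0,p=1
L=2*4+0=8  i=0*4+0*2+1=1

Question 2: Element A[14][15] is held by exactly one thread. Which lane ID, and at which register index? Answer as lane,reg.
r:14=>grp=6,rB=1  c:15=>cB=1,tig=3,lo=1
L=6*4+3=27  i=1*4+1*2+1=7

27,7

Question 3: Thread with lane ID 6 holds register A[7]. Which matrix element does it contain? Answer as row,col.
9,13

lane 6⇒6/4=1, 6 mod 4=2
i=7  r:1+8⇒9  c:2·2+1+8⇒13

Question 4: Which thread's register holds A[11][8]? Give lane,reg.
12,6

r=11->g=3,rb=1  c=8->cb=1,t=0,b0=0
L=3*4+0=12  i=1*4+1*2+0=6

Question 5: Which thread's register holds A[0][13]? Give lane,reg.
2,5

r=0->g=0,rb=0  c=13->cb=1,t=2,b0=1
L=0*4+2=2  i=1*4+0*2+1=5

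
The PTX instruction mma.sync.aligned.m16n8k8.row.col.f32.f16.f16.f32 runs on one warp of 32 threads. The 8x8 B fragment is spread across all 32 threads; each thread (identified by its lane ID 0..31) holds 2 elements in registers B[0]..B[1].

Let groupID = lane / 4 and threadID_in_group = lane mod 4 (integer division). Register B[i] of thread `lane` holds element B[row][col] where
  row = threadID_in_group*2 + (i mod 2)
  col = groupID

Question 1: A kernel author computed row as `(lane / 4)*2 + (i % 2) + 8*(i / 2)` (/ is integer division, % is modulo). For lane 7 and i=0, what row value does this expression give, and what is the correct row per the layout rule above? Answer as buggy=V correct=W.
buggy=2 correct=6

`(lane / 4)*2 + (i % 2) + 8*(i / 2)`[7,0]=>2
lane 7: grp=1 (7/4), tig=3 (7%4)
i=0: r=3*2+0=6, c=grp=1
row: 2 vs 6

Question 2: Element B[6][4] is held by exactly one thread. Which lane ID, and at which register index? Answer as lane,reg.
19,0

c=4→G=4  r=6→T=3,p=0
L=4*4+3=19  i=0=0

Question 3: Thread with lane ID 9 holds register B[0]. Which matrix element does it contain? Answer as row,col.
9: gr=2,th=1
[0] (1*2+0,2) = (2,2)

2,2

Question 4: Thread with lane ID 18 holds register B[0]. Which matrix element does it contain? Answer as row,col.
L=18⇒gr=18>>2=4, th=18&3=2
[0]⇒row 2·2+0=4  col gr=4

4,4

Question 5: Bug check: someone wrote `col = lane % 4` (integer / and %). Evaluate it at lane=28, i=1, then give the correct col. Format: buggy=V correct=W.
buggy=0 correct=7

`lane % 4`[28,1]=>0
lane 28: grp=7 (28/4), tig=0 (28%4)
i=1: r=0*2+1=1, c=grp=7
col: 0 vs 7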